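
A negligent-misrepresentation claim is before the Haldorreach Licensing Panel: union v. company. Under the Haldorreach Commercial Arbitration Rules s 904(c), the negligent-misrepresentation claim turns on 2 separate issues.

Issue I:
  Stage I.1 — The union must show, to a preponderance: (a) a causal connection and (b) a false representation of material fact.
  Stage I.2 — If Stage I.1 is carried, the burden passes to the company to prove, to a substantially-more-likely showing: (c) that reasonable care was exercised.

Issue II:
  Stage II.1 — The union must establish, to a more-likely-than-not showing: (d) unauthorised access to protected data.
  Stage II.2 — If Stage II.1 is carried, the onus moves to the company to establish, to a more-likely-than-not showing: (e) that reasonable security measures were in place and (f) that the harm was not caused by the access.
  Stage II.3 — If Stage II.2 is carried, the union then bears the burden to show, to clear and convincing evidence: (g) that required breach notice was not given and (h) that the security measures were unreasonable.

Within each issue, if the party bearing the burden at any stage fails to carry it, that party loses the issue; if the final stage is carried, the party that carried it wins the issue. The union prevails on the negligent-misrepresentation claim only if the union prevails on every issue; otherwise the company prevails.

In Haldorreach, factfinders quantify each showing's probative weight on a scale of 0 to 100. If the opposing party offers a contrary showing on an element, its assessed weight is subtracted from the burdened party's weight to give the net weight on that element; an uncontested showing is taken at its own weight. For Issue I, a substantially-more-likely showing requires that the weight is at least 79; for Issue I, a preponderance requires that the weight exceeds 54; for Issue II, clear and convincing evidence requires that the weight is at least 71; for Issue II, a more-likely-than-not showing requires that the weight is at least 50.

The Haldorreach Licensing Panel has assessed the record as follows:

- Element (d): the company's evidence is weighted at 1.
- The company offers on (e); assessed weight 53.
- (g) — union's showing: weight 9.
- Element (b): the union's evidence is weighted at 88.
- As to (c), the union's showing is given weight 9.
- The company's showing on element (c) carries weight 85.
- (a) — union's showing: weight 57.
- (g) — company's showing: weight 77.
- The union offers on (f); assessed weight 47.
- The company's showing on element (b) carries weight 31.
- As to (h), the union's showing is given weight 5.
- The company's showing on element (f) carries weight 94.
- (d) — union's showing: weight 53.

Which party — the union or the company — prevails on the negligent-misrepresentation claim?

union

— Issue I —
At Stage I.1 the union must meet a preponderance (weight exceeds 54): on (a) the weight is 57, > 54, so (a) meets the standard; on (b) the weight is 88 less the opposing 31 gives net 57, which does exceed 54, so (b) meets the standard.
  Stage I.1 is satisfied; the onus moves to the company.
At Stage I.2 the company must meet a substantially-more-likely showing (weight is at least 79): on (c) the weight is 85 less the opposing 9 gives net 76, which does not reach 79, so (c) does not meet the standard.
  Not every element is met, so the company fails to carry Stage I.2.
So the union prevails on this issue.
— Issue II —
At Stage II.1 the union must meet a more-likely-than-not showing (weight is at least 50): on (d) the weight is 53 less the opposing 1 gives net 52, ≥ 50, so (d) meets the standard.
  The union carries Stage II.1; the company now bears the burden.
At Stage II.2 the company must meet a more-likely-than-not showing (weight is at least 50): on (e) the weight is 53, ≥ 50, so (e) meets the standard; on (f) the weight is 94 less the opposing 47 gives net 47, which does not reach 50, so (f) does not meet the standard.
  The company does not carry Stage II.2.
The analysis ends at Stage II.2; the union prevails on this issue.
Per-issue: Issue I → union; Issue II → union. The union must prevail on every issue; overall, the union prevails.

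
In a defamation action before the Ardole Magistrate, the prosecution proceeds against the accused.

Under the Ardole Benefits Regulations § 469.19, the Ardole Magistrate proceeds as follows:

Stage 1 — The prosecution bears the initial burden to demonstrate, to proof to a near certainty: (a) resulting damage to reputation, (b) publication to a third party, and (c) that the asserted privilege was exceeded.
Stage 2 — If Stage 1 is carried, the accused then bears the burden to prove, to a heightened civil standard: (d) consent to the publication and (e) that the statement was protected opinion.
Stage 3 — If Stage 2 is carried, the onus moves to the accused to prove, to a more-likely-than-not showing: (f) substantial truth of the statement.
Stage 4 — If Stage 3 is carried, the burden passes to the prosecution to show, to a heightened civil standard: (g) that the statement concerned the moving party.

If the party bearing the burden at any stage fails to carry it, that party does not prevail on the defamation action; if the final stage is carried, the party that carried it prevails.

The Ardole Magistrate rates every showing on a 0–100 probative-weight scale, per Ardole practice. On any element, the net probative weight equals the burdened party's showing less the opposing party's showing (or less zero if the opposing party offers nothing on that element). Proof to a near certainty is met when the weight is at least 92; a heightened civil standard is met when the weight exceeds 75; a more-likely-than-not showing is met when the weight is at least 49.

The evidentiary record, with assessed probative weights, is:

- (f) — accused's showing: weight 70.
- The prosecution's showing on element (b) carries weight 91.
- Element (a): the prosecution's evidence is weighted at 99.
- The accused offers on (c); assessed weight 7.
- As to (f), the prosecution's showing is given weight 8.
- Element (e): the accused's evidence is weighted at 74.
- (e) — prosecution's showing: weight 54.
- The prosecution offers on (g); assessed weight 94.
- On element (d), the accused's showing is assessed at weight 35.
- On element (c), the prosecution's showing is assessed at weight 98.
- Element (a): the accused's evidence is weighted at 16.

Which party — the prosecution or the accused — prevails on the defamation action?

At Stage 1 the prosecution must meet proof to a near certainty (weight is at least 92): on (a) the weight is 99 less the opposing 16 gives net 83, which does not reach 92, so (a) does not meet the standard; on (b) the weight is 91, < 92, so (b) does not meet the standard; on (c) the weight is 98 less the opposing 7 gives net 91, which does not reach 92, so (c) does not meet the standard.
  Stage 1 not carried; the prosecution fails its burden.
So the accused prevails.

accused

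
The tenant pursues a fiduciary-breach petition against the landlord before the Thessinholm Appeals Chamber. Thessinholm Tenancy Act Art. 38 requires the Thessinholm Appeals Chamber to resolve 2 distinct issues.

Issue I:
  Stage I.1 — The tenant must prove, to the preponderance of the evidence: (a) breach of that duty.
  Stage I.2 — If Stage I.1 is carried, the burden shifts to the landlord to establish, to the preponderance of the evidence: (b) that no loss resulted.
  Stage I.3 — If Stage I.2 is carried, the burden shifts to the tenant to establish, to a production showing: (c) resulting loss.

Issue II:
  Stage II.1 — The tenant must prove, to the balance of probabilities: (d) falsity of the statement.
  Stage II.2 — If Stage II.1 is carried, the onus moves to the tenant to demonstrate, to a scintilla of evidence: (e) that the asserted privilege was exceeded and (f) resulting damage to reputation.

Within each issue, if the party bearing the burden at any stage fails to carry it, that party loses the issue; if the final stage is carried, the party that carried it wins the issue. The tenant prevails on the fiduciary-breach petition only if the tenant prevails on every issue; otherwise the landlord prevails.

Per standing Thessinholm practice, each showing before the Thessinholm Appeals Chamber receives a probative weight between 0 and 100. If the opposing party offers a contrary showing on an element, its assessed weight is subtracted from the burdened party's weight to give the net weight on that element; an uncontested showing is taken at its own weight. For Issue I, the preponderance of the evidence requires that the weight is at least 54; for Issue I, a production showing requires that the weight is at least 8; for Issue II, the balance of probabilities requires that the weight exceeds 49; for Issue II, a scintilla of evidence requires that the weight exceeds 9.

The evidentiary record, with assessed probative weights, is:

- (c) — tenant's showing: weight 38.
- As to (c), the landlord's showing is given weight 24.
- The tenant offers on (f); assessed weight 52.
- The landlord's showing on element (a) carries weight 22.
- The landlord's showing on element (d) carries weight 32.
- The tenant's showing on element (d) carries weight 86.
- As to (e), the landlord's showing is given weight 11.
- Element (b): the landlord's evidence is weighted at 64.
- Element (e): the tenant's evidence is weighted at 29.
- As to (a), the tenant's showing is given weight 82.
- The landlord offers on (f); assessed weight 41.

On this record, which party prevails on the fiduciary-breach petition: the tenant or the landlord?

tenant

— Issue I —
Stage I.1 (tenant, the preponderance of the evidence, weight is at least 54): (a) net 82−22=60 ≥ 54 — meets.
  Stage I.1 carried; the burden shifts to the landlord.
Stage I.2 (landlord, the preponderance of the evidence, weight is at least 54): (b) 64 ≥ 54 — meets.
  Stage I.2 is satisfied; the onus moves to the tenant.
Stage I.3 (tenant, a production showing, weight is at least 8): (c) net 38−24=14 ≥ 8 — meets.
  Stage I.3 carried; the final stage is satisfied.
With every stage satisfied, the tenant prevails on this issue.
— Issue II —
Stage II.1 — burden on tenant; standard: the balance of probabilities (weight exceeds 49).
    (d): 86 − 32 = 54 > 49 [met]
  Stage II.1 is satisfied; the tenant continues to bear the burden.
Stage II.2 — burden on tenant; standard: a scintilla of evidence (weight exceeds 9).
    (e): 29 − 11 = 18 > 9 [met]
    (f): 52 − 41 = 11 > 9 [met]
  All elements met at the final stage.
With every stage satisfied, the tenant prevails on this issue.
Per-issue: Issue I → tenant; Issue II → tenant. The tenant must prevail on every issue; overall, the tenant prevails.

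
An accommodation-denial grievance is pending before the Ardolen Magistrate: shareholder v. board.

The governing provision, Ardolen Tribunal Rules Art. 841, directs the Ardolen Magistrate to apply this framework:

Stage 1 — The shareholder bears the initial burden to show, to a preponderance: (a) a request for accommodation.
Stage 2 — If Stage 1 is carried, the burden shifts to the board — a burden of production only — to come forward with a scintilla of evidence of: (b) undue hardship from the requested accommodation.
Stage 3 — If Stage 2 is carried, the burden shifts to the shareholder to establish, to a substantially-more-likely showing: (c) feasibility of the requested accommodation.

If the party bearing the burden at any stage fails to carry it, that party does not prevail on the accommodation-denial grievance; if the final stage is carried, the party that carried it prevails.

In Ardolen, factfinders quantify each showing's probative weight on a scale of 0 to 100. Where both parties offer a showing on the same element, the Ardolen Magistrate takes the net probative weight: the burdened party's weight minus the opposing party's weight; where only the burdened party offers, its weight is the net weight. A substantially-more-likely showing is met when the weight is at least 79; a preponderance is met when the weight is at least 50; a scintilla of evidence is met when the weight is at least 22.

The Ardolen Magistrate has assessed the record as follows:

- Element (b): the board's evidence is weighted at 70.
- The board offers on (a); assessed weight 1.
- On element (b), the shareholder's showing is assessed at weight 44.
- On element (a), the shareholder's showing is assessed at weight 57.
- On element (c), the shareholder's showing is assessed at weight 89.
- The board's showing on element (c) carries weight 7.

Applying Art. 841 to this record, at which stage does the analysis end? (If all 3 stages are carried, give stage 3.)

At Stage 1 the shareholder must meet a preponderance (weight is at least 50): on (a) the weight is 57 less the opposing 1 gives net 56, which does reach 50, so (a) meets the standard.
  Stage 1 is satisfied; the onus moves to the board.
At Stage 2 the board must meet a scintilla of evidence (weight is at least 22): on (b) the weight is 70 less the opposing 44 gives net 26, which does reach 22, so (b) meets the standard.
  Stage 2 is satisfied; the onus moves to the shareholder.
At Stage 3 the shareholder must meet a substantially-more-likely showing (weight is at least 79): on (c) the weight is 89 less the opposing 7 gives net 82, ≥ 79, so (c) meets the standard.
  All elements met at the final stage.
All stages carried — the shareholder prevails.

stage 3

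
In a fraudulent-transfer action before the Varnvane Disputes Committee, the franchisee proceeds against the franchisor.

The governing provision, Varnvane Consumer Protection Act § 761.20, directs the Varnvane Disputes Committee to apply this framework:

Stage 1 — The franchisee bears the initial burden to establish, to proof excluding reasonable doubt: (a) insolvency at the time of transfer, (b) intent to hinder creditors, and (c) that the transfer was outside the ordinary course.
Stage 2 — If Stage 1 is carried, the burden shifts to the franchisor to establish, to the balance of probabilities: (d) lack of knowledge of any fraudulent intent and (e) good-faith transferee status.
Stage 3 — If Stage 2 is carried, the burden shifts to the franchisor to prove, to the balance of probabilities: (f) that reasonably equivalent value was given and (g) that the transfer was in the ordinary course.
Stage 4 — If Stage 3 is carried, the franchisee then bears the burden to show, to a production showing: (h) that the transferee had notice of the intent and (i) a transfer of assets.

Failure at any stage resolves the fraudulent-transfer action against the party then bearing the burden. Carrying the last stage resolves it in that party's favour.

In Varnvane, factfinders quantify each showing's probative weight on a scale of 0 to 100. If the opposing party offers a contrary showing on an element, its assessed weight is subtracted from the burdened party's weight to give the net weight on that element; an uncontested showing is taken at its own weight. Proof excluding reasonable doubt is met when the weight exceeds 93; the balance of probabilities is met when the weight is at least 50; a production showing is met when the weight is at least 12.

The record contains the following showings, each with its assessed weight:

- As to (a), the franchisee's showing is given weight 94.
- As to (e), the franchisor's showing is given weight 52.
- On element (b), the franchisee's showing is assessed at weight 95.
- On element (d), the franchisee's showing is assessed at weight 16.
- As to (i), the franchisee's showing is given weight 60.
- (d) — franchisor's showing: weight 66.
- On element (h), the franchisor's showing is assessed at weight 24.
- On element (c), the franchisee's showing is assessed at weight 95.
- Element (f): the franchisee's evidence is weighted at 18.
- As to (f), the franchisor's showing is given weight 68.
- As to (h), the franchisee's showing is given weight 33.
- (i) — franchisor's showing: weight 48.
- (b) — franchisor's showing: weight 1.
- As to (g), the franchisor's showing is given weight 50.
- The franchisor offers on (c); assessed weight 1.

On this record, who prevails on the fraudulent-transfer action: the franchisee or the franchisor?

At Stage 1 the franchisee must meet proof excluding reasonable doubt (weight exceeds 93): on (a) the weight is 94, which does exceed 93, so (a) meets the standard; on (b) the weight is 95 less the opposing 1 gives net 94, > 93, so (b) meets the standard; on (c) the weight is 95 less the opposing 1 gives net 94, > 93, so (c) meets the standard.
  The franchisee carries Stage 1; the franchisor now bears the burden.
At Stage 2 the franchisor must meet the balance of probabilities (weight is at least 50): on (d) the weight is 66 less the opposing 16 gives net 50, which does reach 50, so (d) meets the standard; on (e) the weight is 52, which does reach 50, so (e) meets the standard.
  Stage 2 carried; the burden remains with the franchisor.
At Stage 3 the franchisor must meet the balance of probabilities (weight is at least 50): on (f) the weight is 68 less the opposing 18 gives net 50, which does reach 50, so (f) meets the standard; on (g) the weight is 50, ≥ 50, so (g) meets the standard.
  All elements met. The burden passes to the franchisee.
At Stage 4 the franchisee must meet a production showing (weight is at least 12): on (h) the weight is 33 less the opposing 24 gives net 9, < 12, so (h) does not meet the standard; on (i) the weight is 60 less the opposing 48 gives net 12, which does reach 12, so (i) meets the standard.
  Stage 4 not carried; the franchisee fails its burden.
The analysis ends at Stage 4; the franchisor prevails.

franchisor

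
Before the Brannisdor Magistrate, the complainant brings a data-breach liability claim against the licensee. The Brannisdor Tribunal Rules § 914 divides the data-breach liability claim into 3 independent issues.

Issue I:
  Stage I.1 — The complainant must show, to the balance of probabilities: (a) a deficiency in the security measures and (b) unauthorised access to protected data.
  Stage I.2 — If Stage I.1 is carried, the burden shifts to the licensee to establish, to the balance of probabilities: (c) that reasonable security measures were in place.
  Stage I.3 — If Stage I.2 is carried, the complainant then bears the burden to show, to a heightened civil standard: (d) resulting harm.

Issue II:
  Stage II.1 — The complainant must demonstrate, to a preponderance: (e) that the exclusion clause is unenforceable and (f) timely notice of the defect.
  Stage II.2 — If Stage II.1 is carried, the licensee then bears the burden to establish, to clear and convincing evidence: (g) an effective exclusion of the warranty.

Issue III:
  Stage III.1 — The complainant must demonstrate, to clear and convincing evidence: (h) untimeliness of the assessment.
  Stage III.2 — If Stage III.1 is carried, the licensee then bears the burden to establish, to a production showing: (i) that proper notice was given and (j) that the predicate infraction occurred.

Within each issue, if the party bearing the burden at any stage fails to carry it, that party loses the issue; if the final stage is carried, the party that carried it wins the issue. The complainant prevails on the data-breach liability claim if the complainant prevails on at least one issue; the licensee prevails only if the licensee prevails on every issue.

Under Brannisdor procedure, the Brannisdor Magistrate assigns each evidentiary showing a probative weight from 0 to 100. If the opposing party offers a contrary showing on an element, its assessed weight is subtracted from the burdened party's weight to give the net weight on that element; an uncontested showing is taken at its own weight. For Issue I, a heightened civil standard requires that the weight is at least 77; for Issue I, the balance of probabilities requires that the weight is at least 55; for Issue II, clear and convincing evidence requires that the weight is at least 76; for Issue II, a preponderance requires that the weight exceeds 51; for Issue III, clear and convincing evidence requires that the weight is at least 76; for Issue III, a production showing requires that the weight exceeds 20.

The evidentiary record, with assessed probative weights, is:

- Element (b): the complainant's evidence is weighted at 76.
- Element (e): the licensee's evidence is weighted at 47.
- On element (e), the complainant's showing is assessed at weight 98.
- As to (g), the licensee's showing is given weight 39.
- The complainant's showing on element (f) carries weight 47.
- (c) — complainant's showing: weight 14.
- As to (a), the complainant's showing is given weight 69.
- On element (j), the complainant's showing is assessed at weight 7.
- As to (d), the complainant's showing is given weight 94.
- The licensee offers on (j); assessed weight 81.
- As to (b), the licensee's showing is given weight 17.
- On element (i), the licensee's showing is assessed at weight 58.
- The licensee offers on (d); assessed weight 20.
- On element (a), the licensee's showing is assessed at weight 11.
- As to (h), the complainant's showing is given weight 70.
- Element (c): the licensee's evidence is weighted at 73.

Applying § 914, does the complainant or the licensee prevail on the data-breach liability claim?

licensee

— Issue I —
At Stage I.1 the complainant must meet the balance of probabilities (weight is at least 55): on (a) the weight is 69 less the opposing 11 gives net 58, ≥ 55, so (a) meets the standard; on (b) the weight is 76 less the opposing 17 gives net 59, ≥ 55, so (b) meets the standard.
  All elements met. The burden passes to the licensee.
At Stage I.2 the licensee must meet the balance of probabilities (weight is at least 55): on (c) the weight is 73 less the opposing 14 gives net 59, ≥ 55, so (c) meets the standard.
  Stage I.2 is satisfied; the onus moves to the complainant.
At Stage I.3 the complainant must meet a heightened civil standard (weight is at least 77): on (d) the weight is 94 less the opposing 20 gives net 74, which does not reach 77, so (d) does not meet the standard.
  The complainant does not carry Stage I.3.
So the licensee prevails on this issue.
— Issue II —
At Stage II.1 the complainant must meet a preponderance (weight exceeds 51): on (e) the weight is 98 less the opposing 47 gives net 51, ≤ 51, so (e) does not meet the standard; on (f) the weight is 47, ≤ 51, so (f) does not meet the standard.
  Not every element is met, so the complainant fails to carry Stage II.1.
The analysis ends at Stage II.1; the licensee prevails on this issue.
— Issue III —
Stage III.1 (complainant, clear and convincing evidence, weight is at least 76): (h) 70 < 76 — fails.
  Not every element is met, so the complainant fails to carry Stage III.1.
The analysis ends at Stage III.1; the licensee prevails on this issue.
Per-issue: Issue I → licensee; Issue II → licensee; Issue III → licensee. The complainant must prevail on at least one issue; overall, the licensee prevails.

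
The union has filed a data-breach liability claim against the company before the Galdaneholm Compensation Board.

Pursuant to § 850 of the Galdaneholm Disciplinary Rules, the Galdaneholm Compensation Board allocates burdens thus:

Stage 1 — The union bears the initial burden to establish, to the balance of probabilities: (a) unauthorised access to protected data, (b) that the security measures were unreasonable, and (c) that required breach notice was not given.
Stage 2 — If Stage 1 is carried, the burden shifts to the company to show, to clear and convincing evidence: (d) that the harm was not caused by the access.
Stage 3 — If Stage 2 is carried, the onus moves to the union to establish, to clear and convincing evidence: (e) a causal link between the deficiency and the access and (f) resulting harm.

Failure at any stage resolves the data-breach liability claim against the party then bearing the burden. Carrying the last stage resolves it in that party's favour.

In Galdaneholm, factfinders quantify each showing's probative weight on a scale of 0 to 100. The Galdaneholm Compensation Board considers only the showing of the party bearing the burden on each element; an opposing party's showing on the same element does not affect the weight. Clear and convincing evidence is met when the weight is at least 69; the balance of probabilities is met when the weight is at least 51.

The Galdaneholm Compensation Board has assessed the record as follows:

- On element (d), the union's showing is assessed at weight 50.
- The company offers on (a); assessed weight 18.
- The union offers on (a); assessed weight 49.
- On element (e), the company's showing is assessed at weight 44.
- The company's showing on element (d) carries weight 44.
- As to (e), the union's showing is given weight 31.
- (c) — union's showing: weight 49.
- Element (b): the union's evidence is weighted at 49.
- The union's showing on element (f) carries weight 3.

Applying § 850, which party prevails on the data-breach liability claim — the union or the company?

Stage 1 (union, the balance of probabilities, weight is at least 51): (a) 49 (company's 18 disregarded) < 51 — fails; (b) 49 < 51 — fails; (c) 49 < 51 — fails.
  Not every element is met, so the union fails to carry Stage 1.
The analysis ends at Stage 1; the company prevails.

company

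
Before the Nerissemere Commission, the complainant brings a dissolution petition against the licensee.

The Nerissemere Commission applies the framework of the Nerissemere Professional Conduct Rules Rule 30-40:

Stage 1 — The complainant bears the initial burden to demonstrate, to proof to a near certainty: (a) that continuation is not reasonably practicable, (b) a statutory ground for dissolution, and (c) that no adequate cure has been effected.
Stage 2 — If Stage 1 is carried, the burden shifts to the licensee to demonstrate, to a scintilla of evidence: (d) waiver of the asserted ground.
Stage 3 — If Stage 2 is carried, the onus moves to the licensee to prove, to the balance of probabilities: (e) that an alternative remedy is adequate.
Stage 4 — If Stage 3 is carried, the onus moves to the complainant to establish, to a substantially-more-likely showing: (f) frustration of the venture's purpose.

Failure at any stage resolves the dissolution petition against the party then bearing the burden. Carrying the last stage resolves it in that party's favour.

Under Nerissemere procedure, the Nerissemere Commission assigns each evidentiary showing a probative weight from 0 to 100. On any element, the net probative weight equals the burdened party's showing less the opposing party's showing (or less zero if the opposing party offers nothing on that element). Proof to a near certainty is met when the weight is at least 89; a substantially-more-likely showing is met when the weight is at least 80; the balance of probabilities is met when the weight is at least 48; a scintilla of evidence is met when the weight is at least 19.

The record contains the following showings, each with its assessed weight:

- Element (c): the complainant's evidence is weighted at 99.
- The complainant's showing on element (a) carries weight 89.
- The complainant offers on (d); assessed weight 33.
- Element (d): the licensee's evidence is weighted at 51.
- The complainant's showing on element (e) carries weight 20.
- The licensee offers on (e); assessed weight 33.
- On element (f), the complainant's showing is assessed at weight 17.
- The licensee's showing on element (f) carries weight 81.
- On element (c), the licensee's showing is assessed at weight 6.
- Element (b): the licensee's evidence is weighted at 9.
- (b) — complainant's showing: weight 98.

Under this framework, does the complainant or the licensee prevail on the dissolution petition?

complainant

Stage 1 — burden on complainant; standard: proof to a near certainty (weight is at least 89).
    (a): 89 ≥ 89 [met]
    (b): 98 − 9 = 89 ≥ 89 [met]
    (c): 99 − 6 = 93 ≥ 89 [met]
  The complainant carries Stage 1; the licensee now bears the burden.
Stage 2 — burden on licensee; standard: a scintilla of evidence (weight is at least 19).
    (d): 51 − 33 = 18 < 19 [not met]
  Not every element is met, so the licensee fails to carry Stage 2.
So the complainant prevails.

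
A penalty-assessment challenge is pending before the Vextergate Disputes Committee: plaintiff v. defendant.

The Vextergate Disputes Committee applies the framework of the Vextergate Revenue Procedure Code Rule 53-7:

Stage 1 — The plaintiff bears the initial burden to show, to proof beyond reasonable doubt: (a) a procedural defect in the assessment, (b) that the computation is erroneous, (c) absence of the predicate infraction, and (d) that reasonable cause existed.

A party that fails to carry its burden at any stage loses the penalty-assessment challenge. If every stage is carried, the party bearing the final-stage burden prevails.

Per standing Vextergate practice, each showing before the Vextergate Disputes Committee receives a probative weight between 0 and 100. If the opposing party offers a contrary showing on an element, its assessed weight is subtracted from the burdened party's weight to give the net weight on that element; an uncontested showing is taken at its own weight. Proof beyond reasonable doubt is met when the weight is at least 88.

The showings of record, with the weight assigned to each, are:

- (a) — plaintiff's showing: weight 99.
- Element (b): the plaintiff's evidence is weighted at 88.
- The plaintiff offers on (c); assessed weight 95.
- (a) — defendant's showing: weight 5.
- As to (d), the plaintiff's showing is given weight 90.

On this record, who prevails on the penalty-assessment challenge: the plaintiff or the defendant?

Stage 1 (plaintiff, proof beyond reasonable doubt, weight is at least 88): (a) net 99−5=94 ≥ 88 — meets; (b) 88 ≥ 88 — meets; (c) 95 ≥ 88 — meets; (d) 90 ≥ 88 — meets.
  Stage 1 carried; the final stage is satisfied.
Every stage carried; the plaintiff prevails.

plaintiff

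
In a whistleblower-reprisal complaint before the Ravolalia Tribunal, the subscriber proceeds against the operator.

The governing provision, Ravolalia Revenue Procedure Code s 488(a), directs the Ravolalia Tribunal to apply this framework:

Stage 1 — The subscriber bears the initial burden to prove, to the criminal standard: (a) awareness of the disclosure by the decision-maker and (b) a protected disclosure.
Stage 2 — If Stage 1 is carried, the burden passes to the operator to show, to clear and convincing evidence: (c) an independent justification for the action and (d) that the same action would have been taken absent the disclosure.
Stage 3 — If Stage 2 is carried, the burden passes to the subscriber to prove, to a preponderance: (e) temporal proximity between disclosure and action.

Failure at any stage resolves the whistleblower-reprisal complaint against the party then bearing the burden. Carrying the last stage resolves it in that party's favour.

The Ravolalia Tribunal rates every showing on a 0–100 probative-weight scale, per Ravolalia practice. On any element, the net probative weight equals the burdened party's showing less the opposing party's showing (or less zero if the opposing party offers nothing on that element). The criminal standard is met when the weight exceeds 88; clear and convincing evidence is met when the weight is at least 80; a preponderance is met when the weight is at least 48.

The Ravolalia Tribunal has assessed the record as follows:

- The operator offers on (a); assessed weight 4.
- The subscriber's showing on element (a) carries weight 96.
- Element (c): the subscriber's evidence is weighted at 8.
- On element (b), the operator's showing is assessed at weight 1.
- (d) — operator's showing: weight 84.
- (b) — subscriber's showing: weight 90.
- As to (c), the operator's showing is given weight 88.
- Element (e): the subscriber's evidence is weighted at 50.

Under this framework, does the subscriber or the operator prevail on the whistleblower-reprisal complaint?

Stage 1 — burden on subscriber; standard: the criminal standard (weight exceeds 88).
    (a): 96 − 4 = 92 > 88 [met]
    (b): 90 − 1 = 89 > 88 [met]
  Stage 1 carried; the burden shifts to the operator.
Stage 2 — burden on operator; standard: clear and convincing evidence (weight is at least 80).
    (c): 88 − 8 = 80 ≥ 80 [met]
    (d): 84 ≥ 80 [met]
  Stage 2 is satisfied; the onus moves to the subscriber.
Stage 3 — burden on subscriber; standard: a preponderance (weight is at least 48).
    (e): 50 ≥ 48 [met]
  Stage 3 carried; the final stage is satisfied.
All stages carried — the subscriber prevails.

subscriber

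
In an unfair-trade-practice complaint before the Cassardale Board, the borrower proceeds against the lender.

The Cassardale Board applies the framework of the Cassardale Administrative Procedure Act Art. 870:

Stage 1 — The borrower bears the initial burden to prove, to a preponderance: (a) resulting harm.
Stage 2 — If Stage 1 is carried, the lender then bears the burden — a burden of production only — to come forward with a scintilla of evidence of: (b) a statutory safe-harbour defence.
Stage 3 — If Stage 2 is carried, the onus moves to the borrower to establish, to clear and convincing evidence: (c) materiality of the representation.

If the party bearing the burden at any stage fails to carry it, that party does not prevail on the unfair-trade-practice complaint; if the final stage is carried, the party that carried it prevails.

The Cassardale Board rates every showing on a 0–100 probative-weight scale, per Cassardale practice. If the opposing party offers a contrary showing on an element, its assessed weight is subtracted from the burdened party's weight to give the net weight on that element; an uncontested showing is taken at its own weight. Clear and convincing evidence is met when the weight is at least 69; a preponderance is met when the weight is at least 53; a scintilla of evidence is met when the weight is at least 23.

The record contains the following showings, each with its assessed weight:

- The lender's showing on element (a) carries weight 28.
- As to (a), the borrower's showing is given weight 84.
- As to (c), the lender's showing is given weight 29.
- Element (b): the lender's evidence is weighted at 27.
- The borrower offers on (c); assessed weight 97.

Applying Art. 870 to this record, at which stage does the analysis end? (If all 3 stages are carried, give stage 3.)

Stage 1 — burden on borrower; standard: a preponderance (weight is at least 53).
    (a): 84 − 28 = 56 ≥ 53 [met]
  Stage 1 carried; the burden shifts to the lender.
Stage 2 — burden on lender; standard: a scintilla of evidence (weight is at least 23).
    (b): 27 ≥ 23 [met]
  All elements met. The burden passes to the borrower.
Stage 3 — burden on borrower; standard: clear and convincing evidence (weight is at least 69).
    (c): 97 − 29 = 68 < 69 [not met]
  Stage 3 not carried; the borrower fails its burden.
The lender prevails.

stage 3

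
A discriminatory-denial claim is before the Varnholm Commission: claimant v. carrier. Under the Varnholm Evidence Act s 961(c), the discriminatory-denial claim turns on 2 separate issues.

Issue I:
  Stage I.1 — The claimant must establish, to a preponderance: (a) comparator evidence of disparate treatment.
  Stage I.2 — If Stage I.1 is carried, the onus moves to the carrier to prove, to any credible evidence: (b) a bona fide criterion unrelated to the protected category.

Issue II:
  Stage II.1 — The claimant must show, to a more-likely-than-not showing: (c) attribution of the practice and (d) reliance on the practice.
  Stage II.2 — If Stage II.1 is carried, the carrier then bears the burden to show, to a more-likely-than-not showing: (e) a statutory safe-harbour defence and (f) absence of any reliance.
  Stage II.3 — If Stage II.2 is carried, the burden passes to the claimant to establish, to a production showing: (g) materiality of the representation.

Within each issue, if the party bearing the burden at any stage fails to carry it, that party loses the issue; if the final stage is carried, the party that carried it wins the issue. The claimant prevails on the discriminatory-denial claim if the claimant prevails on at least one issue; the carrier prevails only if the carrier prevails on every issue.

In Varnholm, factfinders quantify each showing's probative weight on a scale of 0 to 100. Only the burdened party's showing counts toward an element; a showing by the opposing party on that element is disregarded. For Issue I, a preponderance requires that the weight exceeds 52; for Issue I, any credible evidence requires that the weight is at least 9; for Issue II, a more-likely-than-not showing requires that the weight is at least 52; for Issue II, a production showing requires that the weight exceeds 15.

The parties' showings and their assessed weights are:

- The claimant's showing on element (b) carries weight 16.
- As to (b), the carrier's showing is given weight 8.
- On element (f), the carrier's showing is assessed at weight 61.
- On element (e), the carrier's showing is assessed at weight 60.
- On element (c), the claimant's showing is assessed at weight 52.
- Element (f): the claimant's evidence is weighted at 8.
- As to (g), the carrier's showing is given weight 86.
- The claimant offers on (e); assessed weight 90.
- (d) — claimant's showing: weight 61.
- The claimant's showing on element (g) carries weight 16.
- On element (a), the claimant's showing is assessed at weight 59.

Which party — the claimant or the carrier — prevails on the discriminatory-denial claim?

claimant

— Issue I —
Stage I.1 — burden on claimant; standard: a preponderance (weight exceeds 52).
    (a): 59 > 52 [met]
  The claimant carries Stage I.1; the carrier now bears the burden.
Stage I.2 — burden on carrier; standard: any credible evidence (weight is at least 9).
    (b): 8 (claimant's 16 disregarded) < 9 [not met]
  The carrier does not carry Stage I.2.
The analysis ends at Stage I.2; the claimant prevails on this issue.
— Issue II —
Stage II.1 — burden on claimant; standard: a more-likely-than-not showing (weight is at least 52).
    (c): 52 ≥ 52 [met]
    (d): 61 ≥ 52 [met]
  The claimant carries Stage II.1; the carrier now bears the burden.
Stage II.2 — burden on carrier; standard: a more-likely-than-not showing (weight is at least 52).
    (e): 60 (claimant's 90 disregarded) ≥ 52 [met]
    (f): 61 (claimant's 8 disregarded) ≥ 52 [met]
  Stage II.2 is satisfied; the onus moves to the claimant.
Stage II.3 — burden on claimant; standard: a production showing (weight exceeds 15).
    (g): 16 (carrier's 86 disregarded) > 15 [met]
  Stage II.3 carried; the final stage is satisfied.
With every stage satisfied, the claimant prevails on this issue.
Per-issue: Issue I → claimant; Issue II → claimant. The claimant must prevail on at least one issue; overall, the claimant prevails.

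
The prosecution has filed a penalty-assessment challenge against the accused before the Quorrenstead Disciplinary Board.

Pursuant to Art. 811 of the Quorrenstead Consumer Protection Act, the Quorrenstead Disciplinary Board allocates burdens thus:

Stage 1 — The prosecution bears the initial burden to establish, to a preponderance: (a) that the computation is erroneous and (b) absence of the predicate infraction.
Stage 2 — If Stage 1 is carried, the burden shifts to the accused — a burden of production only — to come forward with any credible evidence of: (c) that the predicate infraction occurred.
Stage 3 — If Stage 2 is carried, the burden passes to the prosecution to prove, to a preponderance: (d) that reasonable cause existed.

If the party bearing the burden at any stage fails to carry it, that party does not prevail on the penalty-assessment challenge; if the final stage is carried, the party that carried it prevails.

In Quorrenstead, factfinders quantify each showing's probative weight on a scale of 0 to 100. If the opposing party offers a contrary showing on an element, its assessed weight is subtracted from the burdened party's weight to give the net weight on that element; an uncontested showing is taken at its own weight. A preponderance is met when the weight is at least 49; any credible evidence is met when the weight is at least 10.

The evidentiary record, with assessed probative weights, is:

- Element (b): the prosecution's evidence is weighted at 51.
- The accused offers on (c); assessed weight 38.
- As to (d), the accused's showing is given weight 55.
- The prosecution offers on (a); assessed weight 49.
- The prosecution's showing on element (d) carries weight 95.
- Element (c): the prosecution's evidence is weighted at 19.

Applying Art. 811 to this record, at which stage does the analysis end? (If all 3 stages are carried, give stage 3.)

stage 3

Stage 1 (prosecution, a preponderance, weight is at least 49): (a) 49 ≥ 49 — meets; (b) 51 ≥ 49 — meets.
  All elements met. The burden passes to the accused.
Stage 2 (accused, any credible evidence, weight is at least 10): (c) net 38−19=19 ≥ 10 — meets.
  Stage 2 carried; the burden shifts to the prosecution.
Stage 3 (prosecution, a preponderance, weight is at least 49): (d) net 95−55=40 < 49 — fails.
  The prosecution does not carry Stage 3.
The accused prevails.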